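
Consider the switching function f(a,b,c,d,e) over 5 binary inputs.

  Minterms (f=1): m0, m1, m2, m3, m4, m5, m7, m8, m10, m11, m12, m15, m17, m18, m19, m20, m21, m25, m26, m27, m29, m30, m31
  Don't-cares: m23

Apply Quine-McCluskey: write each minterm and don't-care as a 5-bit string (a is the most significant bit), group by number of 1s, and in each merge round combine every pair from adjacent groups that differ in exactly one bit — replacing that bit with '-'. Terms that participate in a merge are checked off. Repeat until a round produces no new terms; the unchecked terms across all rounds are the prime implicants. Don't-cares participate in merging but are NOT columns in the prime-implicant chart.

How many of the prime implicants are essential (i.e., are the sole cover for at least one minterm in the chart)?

6

size-2^0 implicants → 00000(✓)  00001(✓)  00010(✓)  00011(✓)  00100(✓)  00101(✓)  00111(✓)  01000(✓)  01010(✓)  01011(✓)  01100(✓)  01111(✓)  10001(✓)  10010(✓)  10011(✓)  10100(✓)  10101(✓)  10111(✓)  11001(✓)  11010(✓)  11011(✓)  11101(✓)  11110(✓)  11111(✓)
size-2^1 implicants → -0001(✓)  -0010(✓)  -0011(✓)  -0100(✓)  -0101(✓)  -0111(✓)  -1010(✓)  -1011(✓)  -1111(✓)  0-000(✓)  0-010(✓)  0-011(✓)  0-100(✓)  0-111(✓)  00-00(✓)  00-01(✓)  00-11(✓)  000-0(✓)  000-1(✓)  0000-(✓)  0001-(✓)  001-1(✓)  0010-(✓)  01-00(✓)  01-11(✓)  010-0(✓)  0101-(✓)  1-001(✓)  1-010(✓)  1-011(✓)  1-101(✓)  1-111(✓)  10-01(✓)  10-11(✓)  100-1(✓)  1001-(✓)  101-1(✓)  1010-(✓)  11-01(✓)  11-10(✓)  11-11(✓)  110-1(✓)  1101-(✓)  111-1(✓)  1111-(✓)
size-2^2 implicants → --010(✓)  --011(✓)  --111(✓)  -0-01(✓)  -0-11(✓)  -00-1(✓)  -001-(✓)  -01-1(✓)  -010-  -1-11(✓)  -101-(✓)  0--00  0--11(✓)  0-0-0  0-01-(✓)  00--1(✓)  00-0-  000--  1--01(✓)  1--11(✓)  1-0-1(✓)  1-01-(✓)  1-1-1(✓)  10--1(✓)  11--1(✓)  11-1-
size-2^3 implicants → ---11  --01-  -0--1  1---1
Unchecked terms (primes): ---11, --01-, -0--1, -010-, 0--00, 0-0-0, 00-0-, 000--, 1---1, 11-1-
Minterm coverage:
  m0 ⊆ 0--00,0-0-0,00-0-,000--
  m1 ⊆ -0--1,00-0-,000--
  m2 ⊆ --01-,0-0-0,000--
  m3 ⊆ ---11,--01-,-0--1,000--
  m4 ⊆ -010-,0--00,00-0-
  m5 ⊆ -0--1,-010-,00-0-
  m7 ⊆ ---11,-0--1
  m8 ⊆ 0--00,0-0-0
  m10 ⊆ --01-,0-0-0
  m11 ⊆ ---11,--01-
  m12 ⊆ 0--00 [E]
  m15 ⊆ ---11 [E]
  m17 ⊆ -0--1,1---1
  m18 ⊆ --01- [E]
  m19 ⊆ ---11,--01-,-0--1,1---1
  m20 ⊆ -010- [E]
  m21 ⊆ -0--1,-010-,1---1
  m25 ⊆ 1---1 [E]
  m26 ⊆ --01-,11-1-
  m27 ⊆ ---11,--01-,1---1,11-1-
  m29 ⊆ 1---1 [E]
  m30 ⊆ 11-1- [E]
  m31 ⊆ ---11,1---1,11-1-
E = {---11, --01-, -010-, 0--00, 1---1, 11-1-}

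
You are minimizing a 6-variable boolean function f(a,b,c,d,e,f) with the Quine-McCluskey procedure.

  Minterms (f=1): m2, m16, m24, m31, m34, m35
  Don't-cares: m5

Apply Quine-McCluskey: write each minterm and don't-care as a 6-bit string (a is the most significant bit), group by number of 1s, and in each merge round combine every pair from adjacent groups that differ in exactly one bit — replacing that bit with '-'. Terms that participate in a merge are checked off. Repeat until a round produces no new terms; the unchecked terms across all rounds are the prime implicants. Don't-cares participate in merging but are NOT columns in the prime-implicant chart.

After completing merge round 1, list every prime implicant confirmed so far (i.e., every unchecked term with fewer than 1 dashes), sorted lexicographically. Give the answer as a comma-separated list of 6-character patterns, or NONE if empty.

000101, 011111

[col 0] 000010*, 000101, 010000*, 011000*, 011111, 100010*, 100011*
[col 1] -00010, 01-000, 10001-
Prime implicants: -00010, 000101, 01-000, 011111, 10001-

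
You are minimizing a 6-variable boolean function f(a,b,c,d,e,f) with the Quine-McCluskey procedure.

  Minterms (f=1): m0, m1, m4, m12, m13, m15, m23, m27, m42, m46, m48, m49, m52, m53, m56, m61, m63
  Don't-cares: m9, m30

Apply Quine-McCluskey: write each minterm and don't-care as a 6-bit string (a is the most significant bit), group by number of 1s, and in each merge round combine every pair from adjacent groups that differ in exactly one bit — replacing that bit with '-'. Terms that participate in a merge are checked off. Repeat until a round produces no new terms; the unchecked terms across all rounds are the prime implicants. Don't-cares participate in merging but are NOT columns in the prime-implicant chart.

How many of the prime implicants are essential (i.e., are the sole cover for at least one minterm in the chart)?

7

size-2^0 implicants → 000000(✓)  000001(✓)  000100(✓)  001001(✓)  001100(✓)  001101(✓)  001111(✓)  010111  011011  011110  101010(✓)  101110(✓)  110000(✓)  110001(✓)  110100(✓)  110101(✓)  111000(✓)  111101(✓)  111111(✓)
size-2^1 implicants → 00-001  00-100  000-00  00000-  001-01  0011-1  00110-  101-10  11-000  11-101  110-00(✓)  110-01(✓)  11000-(✓)  11010-(✓)  1111-1
size-2^2 implicants → 110-0-
Unchecked terms (primes): 00-001, 00-100, 000-00, 00000-, 001-01, 0011-1, 00110-, 010111, 011011, 011110, 101-10, 11-000, 11-101, 110-0-, 1111-1
Minterm coverage:
  m0 ⊆ 000-00,00000-
  m1 ⊆ 00-001,00000-
  m4 ⊆ 00-100,000-00
  m12 ⊆ 00-100,00110-
  m13 ⊆ 001-01,0011-1,00110-
  m15 ⊆ 0011-1 [E]
  m23 ⊆ 010111 [E]
  m27 ⊆ 011011 [E]
  m42 ⊆ 101-10 [E]
  m46 ⊆ 101-10 [E]
  m48 ⊆ 11-000,110-0-
  m49 ⊆ 110-0- [E]
  m52 ⊆ 110-0- [E]
  m53 ⊆ 11-101,110-0-
  m56 ⊆ 11-000 [E]
  m61 ⊆ 11-101,1111-1
  m63 ⊆ 1111-1 [E]
E = {0011-1, 010111, 011011, 101-10, 11-000, 110-0-, 1111-1}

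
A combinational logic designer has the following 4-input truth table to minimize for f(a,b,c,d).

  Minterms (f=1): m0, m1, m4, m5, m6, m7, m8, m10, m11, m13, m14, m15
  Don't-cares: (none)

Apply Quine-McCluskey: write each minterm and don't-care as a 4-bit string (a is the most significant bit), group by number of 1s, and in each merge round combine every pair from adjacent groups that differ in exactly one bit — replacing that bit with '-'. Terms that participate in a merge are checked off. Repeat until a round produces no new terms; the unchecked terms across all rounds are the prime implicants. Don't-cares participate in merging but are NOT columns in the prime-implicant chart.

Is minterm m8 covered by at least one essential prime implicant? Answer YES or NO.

NO

[col 0] 0000*, 0001*, 0100*, 0101*, 0110*, 0111*, 1000*, 1010*, 1011*, 1101*, 1110*, 1111*
[col 1] -000, -101*, -110*, -111*, 0-00*, 0-01*, 000-*, 01-0*, 01-1*, 010-*, 011-*, 1-10*, 1-11*, 10-0, 101-*, 11-1*, 111-*
[col 2] -1-1, -11-, 0-0-, 01--, 1-1-
Prime implicants: -000, -1-1, -11-, 0-0-, 01--, 1-1-, 10-0
PI chart (minterm → PIs covering it):
  0 | -000,0-0-
  1 | 0-0-  (sole → essential)
  4 | 0-0-,01--
  5 | -1-1,0-0-,01--
  6 | -11-,01--
  7 | -1-1,-11-,01--
  8 | -000,10-0
  10 | 1-1-,10-0
  11 | 1-1-  (sole → essential)
  13 | -1-1  (sole → essential)
  14 | -11-,1-1-
  15 | -1-1,-11-,1-1-
Essential prime implicants: -1-1, 0-0-, 1-1-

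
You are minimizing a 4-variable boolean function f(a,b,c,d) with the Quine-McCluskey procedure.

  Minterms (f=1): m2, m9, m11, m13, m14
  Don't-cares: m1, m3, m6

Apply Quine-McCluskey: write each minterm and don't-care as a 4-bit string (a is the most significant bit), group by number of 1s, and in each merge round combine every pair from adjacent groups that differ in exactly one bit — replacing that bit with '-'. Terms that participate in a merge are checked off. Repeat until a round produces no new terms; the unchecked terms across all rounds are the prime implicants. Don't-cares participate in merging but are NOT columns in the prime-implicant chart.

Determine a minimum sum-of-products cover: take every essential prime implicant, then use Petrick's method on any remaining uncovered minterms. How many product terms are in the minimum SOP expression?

size-2^0 implicants → 0001(✓)  0010(✓)  0011(✓)  0110(✓)  1001(✓)  1011(✓)  1101(✓)  1110(✓)
size-2^1 implicants → -001(✓)  -011(✓)  -110  0-10  00-1(✓)  001-  1-01  10-1(✓)
size-2^2 implicants → -0-1
Unchecked terms (primes): -0-1, -110, 0-10, 001-, 1-01
Minterm coverage:
  m2 ⊆ 0-10,001-
  m9 ⊆ -0-1,1-01
  m11 ⊆ -0-1 [E]
  m13 ⊆ 1-01 [E]
  m14 ⊆ -110 [E]
E = {-0-1, -110, 1-01}
Petrick residual → 0-10
Cover = b'd + bcd' + a'cd' + ac'd  |cover|=4

4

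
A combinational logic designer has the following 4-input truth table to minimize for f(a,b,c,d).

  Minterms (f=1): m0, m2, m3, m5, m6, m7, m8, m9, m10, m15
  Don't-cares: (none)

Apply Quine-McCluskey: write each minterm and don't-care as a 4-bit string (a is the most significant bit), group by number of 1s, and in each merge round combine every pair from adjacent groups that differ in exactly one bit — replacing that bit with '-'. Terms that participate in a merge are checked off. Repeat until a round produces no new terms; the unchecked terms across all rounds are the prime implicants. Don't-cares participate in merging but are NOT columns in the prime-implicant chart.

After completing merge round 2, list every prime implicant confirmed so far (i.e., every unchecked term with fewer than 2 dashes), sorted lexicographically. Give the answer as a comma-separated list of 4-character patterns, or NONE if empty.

-111, 01-1, 100-

[col 0] 0000*, 0010*, 0011*, 0101*, 0110*, 0111*, 1000*, 1001*, 1010*, 1111*
[col 1] -000*, -010*, -111, 0-10*, 0-11*, 00-0*, 001-*, 01-1, 011-*, 10-0*, 100-
[col 2] -0-0, 0-1-
Prime implicants: -0-0, -111, 0-1-, 01-1, 100-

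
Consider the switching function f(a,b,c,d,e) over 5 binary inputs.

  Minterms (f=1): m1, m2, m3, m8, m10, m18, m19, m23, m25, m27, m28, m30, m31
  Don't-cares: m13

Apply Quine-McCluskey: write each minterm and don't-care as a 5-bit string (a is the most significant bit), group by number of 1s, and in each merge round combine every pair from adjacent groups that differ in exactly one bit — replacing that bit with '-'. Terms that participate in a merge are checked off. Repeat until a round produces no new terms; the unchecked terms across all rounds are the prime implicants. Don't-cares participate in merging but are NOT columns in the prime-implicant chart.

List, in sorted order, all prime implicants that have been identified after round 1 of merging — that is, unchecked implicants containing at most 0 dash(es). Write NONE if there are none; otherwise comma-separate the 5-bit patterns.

Round 0: 00001✓ 00010✓ 00011✓ 01000✓ 01010✓ 01101 10010✓ 10011✓ 10111✓ 11001✓ 11011✓ 11100✓ 11110✓ 11111✓
Round 1: -0010✓ -0011✓ 0-010 000-1 0001-✓ 010-0 1-011✓ 1-111✓ 10-11✓ 1001-✓ 11-11✓ 110-1 111-0 1111-
Round 2: -001- 1--11
PIs = {-001-, 0-010, 000-1, 010-0, 01101, 1--11, 110-1, 111-0, 1111-}

01101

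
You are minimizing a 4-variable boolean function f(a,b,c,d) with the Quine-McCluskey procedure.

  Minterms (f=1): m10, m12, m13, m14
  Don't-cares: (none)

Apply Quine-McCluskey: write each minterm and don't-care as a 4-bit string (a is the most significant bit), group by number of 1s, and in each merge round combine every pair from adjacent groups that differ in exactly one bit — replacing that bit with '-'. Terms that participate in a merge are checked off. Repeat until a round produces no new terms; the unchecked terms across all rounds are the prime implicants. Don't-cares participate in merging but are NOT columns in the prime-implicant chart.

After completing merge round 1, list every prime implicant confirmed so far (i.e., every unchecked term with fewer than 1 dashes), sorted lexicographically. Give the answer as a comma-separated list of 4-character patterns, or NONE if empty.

NONE

[col 0] 1010*, 1100*, 1101*, 1110*
[col 1] 1-10, 11-0, 110-
Prime implicants: 1-10, 11-0, 110-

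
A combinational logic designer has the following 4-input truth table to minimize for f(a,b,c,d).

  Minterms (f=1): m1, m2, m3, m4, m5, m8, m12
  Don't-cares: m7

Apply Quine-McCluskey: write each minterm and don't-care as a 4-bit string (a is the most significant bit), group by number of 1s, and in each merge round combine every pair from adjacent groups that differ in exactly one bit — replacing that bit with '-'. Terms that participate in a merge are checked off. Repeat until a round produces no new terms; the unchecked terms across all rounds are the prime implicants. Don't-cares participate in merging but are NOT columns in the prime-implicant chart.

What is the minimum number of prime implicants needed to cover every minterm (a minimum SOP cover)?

Round 0: 0001✓ 0010✓ 0011✓ 0100✓ 0101✓ 0111✓ 1000✓ 1100✓
Round 1: -100 0-01✓ 0-11✓ 00-1✓ 001- 01-1✓ 010- 1-00
Round 2: 0--1
PIs = {-100, 0--1, 001-, 010-, 1-00}
Coverage chart:
  m1: 0--1 ←essential
  m2: 001- ←essential
  m3: 0--1,001-
  m4: -100,010-
  m5: 0--1,010-
  m8: 1-00 ←essential
  m12: -100,1-00
Essential: 0--1, 001-, 1-00
Petrick residual → -100
Min cover (4 terms): bc'd' + a'd + a'b'c + ac'd'

4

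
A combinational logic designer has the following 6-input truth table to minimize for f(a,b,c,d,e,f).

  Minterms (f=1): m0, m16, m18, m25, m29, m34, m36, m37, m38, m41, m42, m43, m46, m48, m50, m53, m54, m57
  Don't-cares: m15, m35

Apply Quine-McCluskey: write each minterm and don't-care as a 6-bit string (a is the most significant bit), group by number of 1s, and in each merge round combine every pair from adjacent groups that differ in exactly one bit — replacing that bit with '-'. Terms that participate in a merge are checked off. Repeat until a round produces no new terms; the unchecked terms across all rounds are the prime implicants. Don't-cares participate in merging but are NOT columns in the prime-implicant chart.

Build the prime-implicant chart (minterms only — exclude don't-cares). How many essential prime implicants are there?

6

size-2^0 implicants → 000000(✓)  001111  010000(✓)  010010(✓)  011001(✓)  011101(✓)  100010(✓)  100011(✓)  100100(✓)  100101(✓)  100110(✓)  101001(✓)  101010(✓)  101011(✓)  101110(✓)  110000(✓)  110010(✓)  110101(✓)  110110(✓)  111001(✓)
size-2^1 implicants → -10000(✓)  -10010(✓)  -11001  0-0000  0100-0(✓)  011-01  1-0010(✓)  1-0101  1-0110(✓)  1-1001  10-010(✓)  10-011(✓)  10-110(✓)  100-10(✓)  10001-(✓)  1001-0  10010-  101-10(✓)  1010-1  10101-(✓)  110-10(✓)  1100-0(✓)
size-2^2 implicants → -100-0  1-0-10  10--10  10-01-
Unchecked terms (primes): -100-0, -11001, 0-0000, 001111, 011-01, 1-0-10, 1-0101, 1-1001, 10--10, 10-01-, 1001-0, 10010-, 1010-1
Minterm coverage:
  m0 ⊆ 0-0000 [E]
  m16 ⊆ -100-0,0-0000
  m18 ⊆ -100-0 [E]
  m25 ⊆ -11001,011-01
  m29 ⊆ 011-01 [E]
  m34 ⊆ 1-0-10,10--10,10-01-
  m36 ⊆ 1001-0,10010-
  m37 ⊆ 1-0101,10010-
  m38 ⊆ 1-0-10,10--10,1001-0
  m41 ⊆ 1-1001,1010-1
  m42 ⊆ 10--10,10-01-
  m43 ⊆ 10-01-,1010-1
  m46 ⊆ 10--10 [E]
  m48 ⊆ -100-0 [E]
  m50 ⊆ -100-0,1-0-10
  m53 ⊆ 1-0101 [E]
  m54 ⊆ 1-0-10 [E]
  m57 ⊆ -11001,1-1001
E = {-100-0, 0-0000, 011-01, 1-0-10, 1-0101, 10--10}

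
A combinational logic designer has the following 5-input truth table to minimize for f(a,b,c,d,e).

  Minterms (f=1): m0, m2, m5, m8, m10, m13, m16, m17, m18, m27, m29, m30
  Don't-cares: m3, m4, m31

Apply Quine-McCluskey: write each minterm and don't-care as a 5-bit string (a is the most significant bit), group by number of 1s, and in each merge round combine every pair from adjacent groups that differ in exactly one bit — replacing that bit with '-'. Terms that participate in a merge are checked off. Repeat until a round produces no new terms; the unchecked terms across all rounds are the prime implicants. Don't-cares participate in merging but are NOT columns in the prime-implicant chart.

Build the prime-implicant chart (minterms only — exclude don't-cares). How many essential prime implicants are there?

5

Round 0: 00000✓ 00010✓ 00011✓ 00100✓ 00101✓ 01000✓ 01010✓ 01101✓ 10000✓ 10001✓ 10010✓ 11011✓ 11101✓ 11110✓ 11111✓
Round 1: -0000✓ -0010✓ -1101 0-000✓ 0-010✓ 0-101 00-00 000-0✓ 0001- 0010- 010-0✓ 100-0✓ 1000- 11-11 111-1 1111-
Round 2: -00-0 0-0-0
PIs = {-00-0, -1101, 0-0-0, 0-101, 00-00, 0001-, 0010-, 1000-, 11-11, 111-1, 1111-}
Coverage chart:
  m0: -00-0,0-0-0,00-00
  m2: -00-0,0-0-0,0001-
  m5: 0-101,0010-
  m8: 0-0-0 ←essential
  m10: 0-0-0 ←essential
  m13: -1101,0-101
  m16: -00-0,1000-
  m17: 1000- ←essential
  m18: -00-0 ←essential
  m27: 11-11 ←essential
  m29: -1101,111-1
  m30: 1111- ←essential
Essential: -00-0, 0-0-0, 1000-, 11-11, 1111-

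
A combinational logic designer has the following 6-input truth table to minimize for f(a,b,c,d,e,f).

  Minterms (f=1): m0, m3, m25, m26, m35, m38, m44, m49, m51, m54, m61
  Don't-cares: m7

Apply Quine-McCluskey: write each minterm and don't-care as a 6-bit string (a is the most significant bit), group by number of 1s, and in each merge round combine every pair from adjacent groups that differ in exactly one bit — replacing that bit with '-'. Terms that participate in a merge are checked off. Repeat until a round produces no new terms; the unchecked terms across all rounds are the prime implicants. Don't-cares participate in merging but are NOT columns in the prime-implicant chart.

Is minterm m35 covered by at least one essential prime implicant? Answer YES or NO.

NO

Round 0: 000000 000011✓ 000111✓ 011001 011010 100011✓ 100110✓ 101100 110001✓ 110011✓ 110110✓ 111101
Round 1: -00011 000-11 1-0011 1-0110 1100-1
PIs = {-00011, 000-11, 000000, 011001, 011010, 1-0011, 1-0110, 101100, 1100-1, 111101}
Coverage chart:
  m0: 000000 ←essential
  m3: -00011,000-11
  m25: 011001 ←essential
  m26: 011010 ←essential
  m35: -00011,1-0011
  m38: 1-0110 ←essential
  m44: 101100 ←essential
  m49: 1100-1 ←essential
  m51: 1-0011,1100-1
  m54: 1-0110 ←essential
  m61: 111101 ←essential
Essential: 000000, 011001, 011010, 1-0110, 101100, 1100-1, 111101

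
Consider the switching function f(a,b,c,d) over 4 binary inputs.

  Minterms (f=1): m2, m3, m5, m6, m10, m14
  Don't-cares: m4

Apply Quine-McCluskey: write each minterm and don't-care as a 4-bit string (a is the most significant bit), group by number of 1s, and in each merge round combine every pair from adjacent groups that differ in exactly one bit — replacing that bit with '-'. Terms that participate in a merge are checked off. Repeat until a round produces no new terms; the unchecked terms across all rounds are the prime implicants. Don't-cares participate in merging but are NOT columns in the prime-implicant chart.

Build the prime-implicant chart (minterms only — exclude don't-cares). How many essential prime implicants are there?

size-2^0 implicants → 0010(✓)  0011(✓)  0100(✓)  0101(✓)  0110(✓)  1010(✓)  1110(✓)
size-2^1 implicants → -010(✓)  -110(✓)  0-10(✓)  001-  01-0  010-  1-10(✓)
size-2^2 implicants → --10
Unchecked terms (primes): --10, 001-, 01-0, 010-
Minterm coverage:
  m2 ⊆ --10,001-
  m3 ⊆ 001- [E]
  m5 ⊆ 010- [E]
  m6 ⊆ --10,01-0
  m10 ⊆ --10 [E]
  m14 ⊆ --10 [E]
E = {--10, 001-, 010-}

3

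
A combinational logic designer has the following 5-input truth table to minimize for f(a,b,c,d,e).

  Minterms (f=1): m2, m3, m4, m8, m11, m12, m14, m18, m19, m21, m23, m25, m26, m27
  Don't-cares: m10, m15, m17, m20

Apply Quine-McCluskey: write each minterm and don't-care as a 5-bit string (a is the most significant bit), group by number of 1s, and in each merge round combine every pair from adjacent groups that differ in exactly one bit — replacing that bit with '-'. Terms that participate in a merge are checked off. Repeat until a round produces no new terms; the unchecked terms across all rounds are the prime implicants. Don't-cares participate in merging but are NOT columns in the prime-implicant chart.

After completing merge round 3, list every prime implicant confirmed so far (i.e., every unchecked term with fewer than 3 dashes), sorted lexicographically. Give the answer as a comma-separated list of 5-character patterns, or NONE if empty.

-0100, 0-100, 01--0, 01-1-, 1-0-1, 10--1, 1010-

[col 0] 00010*, 00011*, 00100*, 01000*, 01010*, 01011*, 01100*, 01110*, 01111*, 10001*, 10010*, 10011*, 10100*, 10101*, 10111*, 11001*, 11010*, 11011*
[col 1] -0010*, -0011*, -0100, -1010*, -1011*, 0-010*, 0-011*, 0-100, 0001-*, 01-00*, 01-10*, 01-11*, 010-0*, 0101-*, 011-0*, 0111-*, 1-001*, 1-010*, 1-011*, 10-01*, 10-11*, 100-1*, 1001-*, 101-1*, 1010-, 110-1*, 1101-*
[col 2] --010*, --011*, -001-*, -101-*, 0-01-*, 01--0, 01-1-, 1-0-1, 1-01-*, 10--1
[col 3] --01-
Prime implicants: --01-, -0100, 0-100, 01--0, 01-1-, 1-0-1, 10--1, 1010-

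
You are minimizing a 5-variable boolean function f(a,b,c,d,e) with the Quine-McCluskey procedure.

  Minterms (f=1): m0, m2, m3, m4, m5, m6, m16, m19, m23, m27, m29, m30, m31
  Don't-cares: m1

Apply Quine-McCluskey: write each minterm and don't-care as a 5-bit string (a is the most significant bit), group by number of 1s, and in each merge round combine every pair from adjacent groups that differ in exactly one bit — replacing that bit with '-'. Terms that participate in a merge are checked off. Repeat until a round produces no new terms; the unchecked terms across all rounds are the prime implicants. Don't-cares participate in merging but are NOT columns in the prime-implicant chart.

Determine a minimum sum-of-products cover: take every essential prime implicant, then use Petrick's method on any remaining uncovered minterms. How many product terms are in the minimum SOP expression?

7

[col 0] 00000*, 00001*, 00010*, 00011*, 00100*, 00101*, 00110*, 10000*, 10011*, 10111*, 11011*, 11101*, 11110*, 11111*
[col 1] -0000, -0011, 00-00*, 00-01*, 00-10*, 000-0*, 000-1*, 0000-*, 0001-*, 001-0*, 0010-*, 1-011*, 1-111*, 10-11*, 11-11*, 111-1, 1111-
[col 2] 00--0, 00-0-, 000--, 1--11
Prime implicants: -0000, -0011, 00--0, 00-0-, 000--, 1--11, 111-1, 1111-
PI chart (minterm → PIs covering it):
  0 | -0000,00--0,00-0-,000--
  2 | 00--0,000--
  3 | -0011,000--
  4 | 00--0,00-0-
  5 | 00-0-  (sole → essential)
  6 | 00--0  (sole → essential)
  16 | -0000  (sole → essential)
  19 | -0011,1--11
  23 | 1--11  (sole → essential)
  27 | 1--11  (sole → essential)
  29 | 111-1  (sole → essential)
  30 | 1111-  (sole → essential)
  31 | 1--11,111-1,1111-
Essential prime implicants: -0000, 00--0, 00-0-, 1--11, 111-1, 1111-
Petrick residual → -0011
Minimum SOP uses 7 PIs: b'c'd'e' + b'c'de + a'b'e' + a'b'd' + ade + abce + abcd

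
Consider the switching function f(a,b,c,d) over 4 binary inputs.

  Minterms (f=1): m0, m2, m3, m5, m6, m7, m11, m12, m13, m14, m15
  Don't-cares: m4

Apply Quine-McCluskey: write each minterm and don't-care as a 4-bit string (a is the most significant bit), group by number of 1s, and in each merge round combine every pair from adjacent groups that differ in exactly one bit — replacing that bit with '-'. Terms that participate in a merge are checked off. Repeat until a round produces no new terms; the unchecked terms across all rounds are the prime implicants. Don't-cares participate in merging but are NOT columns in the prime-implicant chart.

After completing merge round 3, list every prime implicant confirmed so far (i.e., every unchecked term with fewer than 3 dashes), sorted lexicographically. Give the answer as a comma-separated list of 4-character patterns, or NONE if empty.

[col 0] 0000*, 0010*, 0011*, 0100*, 0101*, 0110*, 0111*, 1011*, 1100*, 1101*, 1110*, 1111*
[col 1] -011*, -100*, -101*, -110*, -111*, 0-00*, 0-10*, 0-11*, 00-0*, 001-*, 01-0*, 01-1*, 010-*, 011-*, 1-11*, 11-0*, 11-1*, 110-*, 111-*
[col 2] --11, -1-0*, -1-1*, -10-*, -11-*, 0--0, 0-1-, 01--*, 11--*
[col 3] -1--
Prime implicants: --11, -1--, 0--0, 0-1-

--11, 0--0, 0-1-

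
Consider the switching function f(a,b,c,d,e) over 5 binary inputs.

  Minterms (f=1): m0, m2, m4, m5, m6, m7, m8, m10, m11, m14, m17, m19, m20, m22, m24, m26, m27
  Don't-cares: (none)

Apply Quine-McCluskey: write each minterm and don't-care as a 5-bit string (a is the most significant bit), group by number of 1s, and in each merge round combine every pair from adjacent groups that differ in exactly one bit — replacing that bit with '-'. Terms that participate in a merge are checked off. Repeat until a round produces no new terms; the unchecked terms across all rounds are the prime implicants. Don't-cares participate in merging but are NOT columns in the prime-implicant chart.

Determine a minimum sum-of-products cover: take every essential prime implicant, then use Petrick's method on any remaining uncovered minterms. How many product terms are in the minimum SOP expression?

7

Round 0: 00000✓ 00010✓ 00100✓ 00101✓ 00110✓ 00111✓ 01000✓ 01010✓ 01011✓ 01110✓ 10001✓ 10011✓ 10100✓ 10110✓ 11000✓ 11010✓ 11011✓
Round 1: -0100✓ -0110✓ -1000✓ -1010✓ -1011✓ 0-000✓ 0-010✓ 0-110✓ 00-00✓ 00-10✓ 000-0✓ 001-0✓ 001-1✓ 0010-✓ 0011-✓ 01-10✓ 010-0✓ 0101-✓ 1-011 100-1 101-0✓ 110-0✓ 1101-✓
Round 2: -01-0 -10-0 -101- 0--10 0-0-0 00--0 001--
PIs = {-01-0, -10-0, -101-, 0--10, 0-0-0, 00--0, 001--, 1-011, 100-1}
Coverage chart:
  m0: 0-0-0,00--0
  m2: 0--10,0-0-0,00--0
  m4: -01-0,00--0,001--
  m5: 001-- ←essential
  m6: -01-0,0--10,00--0,001--
  m7: 001-- ←essential
  m8: -10-0,0-0-0
  m10: -10-0,-101-,0--10,0-0-0
  m11: -101- ←essential
  m14: 0--10 ←essential
  m17: 100-1 ←essential
  m19: 1-011,100-1
  m20: -01-0 ←essential
  m22: -01-0 ←essential
  m24: -10-0 ←essential
  m26: -10-0,-101-
  m27: -101-,1-011
Essential: -01-0, -10-0, -101-, 0--10, 001--, 100-1
Petrick residual → 0-0-0
Min cover (7 terms): b'ce' + bc'e' + bc'd + a'de' + a'c'e' + a'b'c + ab'c'e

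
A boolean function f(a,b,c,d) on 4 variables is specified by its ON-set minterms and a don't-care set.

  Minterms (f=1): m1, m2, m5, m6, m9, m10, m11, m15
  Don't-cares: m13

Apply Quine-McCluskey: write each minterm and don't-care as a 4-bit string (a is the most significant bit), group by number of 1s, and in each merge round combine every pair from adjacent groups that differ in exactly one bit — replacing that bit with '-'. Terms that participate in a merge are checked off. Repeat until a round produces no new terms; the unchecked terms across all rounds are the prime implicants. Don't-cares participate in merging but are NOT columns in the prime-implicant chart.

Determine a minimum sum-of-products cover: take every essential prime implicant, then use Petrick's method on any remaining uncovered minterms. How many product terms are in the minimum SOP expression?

4

[col 0] 0001*, 0010*, 0101*, 0110*, 1001*, 1010*, 1011*, 1101*, 1111*
[col 1] -001*, -010, -101*, 0-01*, 0-10, 1-01*, 1-11*, 10-1*, 101-, 11-1*
[col 2] --01, 1--1
Prime implicants: --01, -010, 0-10, 1--1, 101-
PI chart (minterm → PIs covering it):
  1 | --01  (sole → essential)
  2 | -010,0-10
  5 | --01  (sole → essential)
  6 | 0-10  (sole → essential)
  9 | --01,1--1
  10 | -010,101-
  11 | 1--1,101-
  15 | 1--1  (sole → essential)
Essential prime implicants: --01, 0-10, 1--1
Petrick residual → -010
Minimum SOP uses 4 PIs: c'd + b'cd' + a'cd' + ad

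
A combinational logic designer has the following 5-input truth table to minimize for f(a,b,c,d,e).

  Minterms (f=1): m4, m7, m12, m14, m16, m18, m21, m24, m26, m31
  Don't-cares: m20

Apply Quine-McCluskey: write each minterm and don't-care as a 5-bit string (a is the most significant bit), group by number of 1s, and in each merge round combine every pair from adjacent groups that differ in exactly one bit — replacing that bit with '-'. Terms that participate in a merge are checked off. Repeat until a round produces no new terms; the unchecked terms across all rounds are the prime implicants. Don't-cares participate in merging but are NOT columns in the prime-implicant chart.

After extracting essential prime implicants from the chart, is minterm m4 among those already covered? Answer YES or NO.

NO

size-2^0 implicants → 00100(✓)  00111  01100(✓)  01110(✓)  10000(✓)  10010(✓)  10100(✓)  10101(✓)  11000(✓)  11010(✓)  11111
size-2^1 implicants → -0100  0-100  011-0  1-000(✓)  1-010(✓)  10-00  100-0(✓)  1010-  110-0(✓)
size-2^2 implicants → 1-0-0
Unchecked terms (primes): -0100, 0-100, 00111, 011-0, 1-0-0, 10-00, 1010-, 11111
Minterm coverage:
  m4 ⊆ -0100,0-100
  m7 ⊆ 00111 [E]
  m12 ⊆ 0-100,011-0
  m14 ⊆ 011-0 [E]
  m16 ⊆ 1-0-0,10-00
  m18 ⊆ 1-0-0 [E]
  m21 ⊆ 1010- [E]
  m24 ⊆ 1-0-0 [E]
  m26 ⊆ 1-0-0 [E]
  m31 ⊆ 11111 [E]
E = {00111, 011-0, 1-0-0, 1010-, 11111}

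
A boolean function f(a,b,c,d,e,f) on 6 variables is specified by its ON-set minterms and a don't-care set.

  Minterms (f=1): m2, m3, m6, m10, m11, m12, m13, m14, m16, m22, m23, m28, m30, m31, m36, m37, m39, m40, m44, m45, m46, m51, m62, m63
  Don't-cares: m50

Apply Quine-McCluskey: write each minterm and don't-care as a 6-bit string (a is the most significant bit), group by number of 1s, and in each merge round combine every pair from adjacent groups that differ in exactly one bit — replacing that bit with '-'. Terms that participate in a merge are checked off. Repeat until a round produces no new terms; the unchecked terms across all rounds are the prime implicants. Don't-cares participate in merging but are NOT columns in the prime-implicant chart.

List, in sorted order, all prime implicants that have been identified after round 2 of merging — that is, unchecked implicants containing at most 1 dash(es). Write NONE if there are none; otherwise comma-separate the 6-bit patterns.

010000, 1001-1, 101-00, 11001-

[col 0] 000010*, 000011*, 000110*, 001010*, 001011*, 001100*, 001101*, 001110*, 010000, 010110*, 010111*, 011100*, 011110*, 011111*, 100100*, 100101*, 100111*, 101000*, 101100*, 101101*, 101110*, 110010*, 110011*, 111110*, 111111*
[col 1] -01100*, -01101*, -01110*, -11110*, -11111*, 0-0110*, 0-1100*, 0-1110*, 00-010*, 00-011*, 00-110*, 000-10*, 00001-*, 001-10*, 00101-*, 0011-0*, 00110-*, 01-110*, 01-111*, 01011-*, 0111-0*, 01111-*, 1-1110*, 10-100*, 10-101*, 1001-1, 10010-*, 101-00, 1011-0*, 10110-*, 11001-, 11111-*
[col 2] --1110, -011-0, -0110-, -1111-, 0--110, 0-11-0, 00--10, 00-01-, 01-11-, 10-10-
Prime implicants: --1110, -011-0, -0110-, -1111-, 0--110, 0-11-0, 00--10, 00-01-, 01-11-, 010000, 10-10-, 1001-1, 101-00, 11001-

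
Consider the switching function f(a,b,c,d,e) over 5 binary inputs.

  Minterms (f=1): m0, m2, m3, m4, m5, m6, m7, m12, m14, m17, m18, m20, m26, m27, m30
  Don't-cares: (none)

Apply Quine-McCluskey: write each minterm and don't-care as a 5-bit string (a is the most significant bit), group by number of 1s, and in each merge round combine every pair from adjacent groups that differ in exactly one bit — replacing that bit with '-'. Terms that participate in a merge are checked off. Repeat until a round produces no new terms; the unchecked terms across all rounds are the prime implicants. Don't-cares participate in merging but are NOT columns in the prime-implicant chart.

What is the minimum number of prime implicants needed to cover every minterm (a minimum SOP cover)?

size-2^0 implicants → 00000(✓)  00010(✓)  00011(✓)  00100(✓)  00101(✓)  00110(✓)  00111(✓)  01100(✓)  01110(✓)  10001  10010(✓)  10100(✓)  11010(✓)  11011(✓)  11110(✓)
size-2^1 implicants → -0010  -0100  -1110  0-100(✓)  0-110(✓)  00-00(✓)  00-10(✓)  00-11(✓)  000-0(✓)  0001-(✓)  001-0(✓)  001-1(✓)  0010-(✓)  0011-(✓)  011-0(✓)  1-010  11-10  1101-
size-2^2 implicants → 0-1-0  00--0  00-1-  001--
Unchecked terms (primes): -0010, -0100, -1110, 0-1-0, 00--0, 00-1-, 001--, 1-010, 10001, 11-10, 1101-
Minterm coverage:
  m0 ⊆ 00--0 [E]
  m2 ⊆ -0010,00--0,00-1-
  m3 ⊆ 00-1- [E]
  m4 ⊆ -0100,0-1-0,00--0,001--
  m5 ⊆ 001-- [E]
  m6 ⊆ 0-1-0,00--0,00-1-,001--
  m7 ⊆ 00-1-,001--
  m12 ⊆ 0-1-0 [E]
  m14 ⊆ -1110,0-1-0
  m17 ⊆ 10001 [E]
  m18 ⊆ -0010,1-010
  m20 ⊆ -0100 [E]
  m26 ⊆ 1-010,11-10,1101-
  m27 ⊆ 1101- [E]
  m30 ⊆ -1110,11-10
E = {-0100, 0-1-0, 00--0, 00-1-, 001--, 10001, 1101-}
Petrick residual → -0010, -1110
Cover = b'c'de' + b'cd'e' + bcde' + a'ce' + a'b'e' + a'b'd + a'b'c + ab'c'd'e + abc'd  |cover|=9

9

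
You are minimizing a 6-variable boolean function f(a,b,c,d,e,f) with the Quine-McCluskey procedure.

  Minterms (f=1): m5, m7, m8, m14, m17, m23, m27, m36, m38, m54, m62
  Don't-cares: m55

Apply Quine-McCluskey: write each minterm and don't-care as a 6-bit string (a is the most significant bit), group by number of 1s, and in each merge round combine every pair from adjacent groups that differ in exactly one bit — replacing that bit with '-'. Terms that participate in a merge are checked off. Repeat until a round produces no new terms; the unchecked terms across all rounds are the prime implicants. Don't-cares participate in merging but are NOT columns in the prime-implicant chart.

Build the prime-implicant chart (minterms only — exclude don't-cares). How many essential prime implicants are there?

size-2^0 implicants → 000101(✓)  000111(✓)  001000  001110  010001  010111(✓)  011011  100100(✓)  100110(✓)  110110(✓)  110111(✓)  111110(✓)
size-2^1 implicants → -10111  0-0111  0001-1  1-0110  1001-0  11-110  11011-
Unchecked terms (primes): -10111, 0-0111, 0001-1, 001000, 001110, 010001, 011011, 1-0110, 1001-0, 11-110, 11011-
Minterm coverage:
  m5 ⊆ 0001-1 [E]
  m7 ⊆ 0-0111,0001-1
  m8 ⊆ 001000 [E]
  m14 ⊆ 001110 [E]
  m17 ⊆ 010001 [E]
  m23 ⊆ -10111,0-0111
  m27 ⊆ 011011 [E]
  m36 ⊆ 1001-0 [E]
  m38 ⊆ 1-0110,1001-0
  m54 ⊆ 1-0110,11-110,11011-
  m62 ⊆ 11-110 [E]
E = {0001-1, 001000, 001110, 010001, 011011, 1001-0, 11-110}

7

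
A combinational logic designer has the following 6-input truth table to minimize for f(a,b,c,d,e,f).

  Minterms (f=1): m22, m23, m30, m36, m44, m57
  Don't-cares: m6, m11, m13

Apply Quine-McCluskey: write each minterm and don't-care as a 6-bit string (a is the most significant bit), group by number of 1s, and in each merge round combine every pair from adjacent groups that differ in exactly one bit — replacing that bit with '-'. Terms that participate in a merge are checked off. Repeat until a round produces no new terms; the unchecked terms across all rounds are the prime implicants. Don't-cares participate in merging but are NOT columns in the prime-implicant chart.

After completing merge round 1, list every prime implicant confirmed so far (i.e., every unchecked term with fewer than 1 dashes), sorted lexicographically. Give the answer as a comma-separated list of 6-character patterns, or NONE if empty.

001011, 001101, 111001

size-2^0 implicants → 000110(✓)  001011  001101  010110(✓)  010111(✓)  011110(✓)  100100(✓)  101100(✓)  111001
size-2^1 implicants → 0-0110  01-110  01011-  10-100
Unchecked terms (primes): 0-0110, 001011, 001101, 01-110, 01011-, 10-100, 111001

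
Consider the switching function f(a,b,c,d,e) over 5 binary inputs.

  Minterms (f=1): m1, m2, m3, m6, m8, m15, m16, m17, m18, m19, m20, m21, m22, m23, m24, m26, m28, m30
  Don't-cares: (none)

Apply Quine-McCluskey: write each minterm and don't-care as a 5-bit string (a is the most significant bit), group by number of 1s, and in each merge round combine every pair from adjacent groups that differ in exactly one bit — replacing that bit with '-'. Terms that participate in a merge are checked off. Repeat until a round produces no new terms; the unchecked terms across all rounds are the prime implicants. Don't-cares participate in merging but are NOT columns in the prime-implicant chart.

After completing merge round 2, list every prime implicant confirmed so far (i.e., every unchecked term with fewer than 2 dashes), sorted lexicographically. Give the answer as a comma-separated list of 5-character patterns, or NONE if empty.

size-2^0 implicants → 00001(✓)  00010(✓)  00011(✓)  00110(✓)  01000(✓)  01111  10000(✓)  10001(✓)  10010(✓)  10011(✓)  10100(✓)  10101(✓)  10110(✓)  10111(✓)  11000(✓)  11010(✓)  11100(✓)  11110(✓)
size-2^1 implicants → -0001(✓)  -0010(✓)  -0011(✓)  -0110(✓)  -1000  00-10(✓)  000-1(✓)  0001-(✓)  1-000(✓)  1-010(✓)  1-100(✓)  1-110(✓)  10-00(✓)  10-01(✓)  10-10(✓)  10-11(✓)  100-0(✓)  100-1(✓)  1000-(✓)  1001-(✓)  101-0(✓)  101-1(✓)  1010-(✓)  1011-(✓)  11-00(✓)  11-10(✓)  110-0(✓)  111-0(✓)
size-2^2 implicants → -0-10  -00-1  -001-  1--00(✓)  1--10(✓)  1-0-0(✓)  1-1-0(✓)  10--0(✓)  10--1(✓)  10-0-(✓)  10-1-(✓)  100--(✓)  101--(✓)  11--0(✓)
size-2^3 implicants → 1---0  10---
Unchecked terms (primes): -0-10, -00-1, -001-, -1000, 01111, 1---0, 10---

-1000, 01111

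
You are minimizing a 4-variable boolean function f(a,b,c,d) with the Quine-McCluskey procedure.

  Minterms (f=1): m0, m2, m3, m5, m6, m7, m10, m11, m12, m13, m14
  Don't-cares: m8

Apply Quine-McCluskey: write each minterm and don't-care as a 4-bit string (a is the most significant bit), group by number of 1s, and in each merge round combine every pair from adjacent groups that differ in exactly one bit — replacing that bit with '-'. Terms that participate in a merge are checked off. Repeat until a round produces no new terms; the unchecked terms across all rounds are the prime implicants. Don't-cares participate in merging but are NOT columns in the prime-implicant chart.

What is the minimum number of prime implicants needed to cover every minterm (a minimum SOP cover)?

5

size-2^0 implicants → 0000(✓)  0010(✓)  0011(✓)  0101(✓)  0110(✓)  0111(✓)  1000(✓)  1010(✓)  1011(✓)  1100(✓)  1101(✓)  1110(✓)
size-2^1 implicants → -000(✓)  -010(✓)  -011(✓)  -101  -110(✓)  0-10(✓)  0-11(✓)  00-0(✓)  001-(✓)  01-1  011-(✓)  1-00(✓)  1-10(✓)  10-0(✓)  101-(✓)  11-0(✓)  110-
size-2^2 implicants → --10  -0-0  -01-  0-1-  1--0
Unchecked terms (primes): --10, -0-0, -01-, -101, 0-1-, 01-1, 1--0, 110-
Minterm coverage:
  m0 ⊆ -0-0 [E]
  m2 ⊆ --10,-0-0,-01-,0-1-
  m3 ⊆ -01-,0-1-
  m5 ⊆ -101,01-1
  m6 ⊆ --10,0-1-
  m7 ⊆ 0-1-,01-1
  m10 ⊆ --10,-0-0,-01-,1--0
  m11 ⊆ -01- [E]
  m12 ⊆ 1--0,110-
  m13 ⊆ -101,110-
  m14 ⊆ --10,1--0
E = {-0-0, -01-}
Petrick residual → --10, 01-1, 110-
Cover = cd' + b'd' + b'c + a'bd + abc'  |cover|=5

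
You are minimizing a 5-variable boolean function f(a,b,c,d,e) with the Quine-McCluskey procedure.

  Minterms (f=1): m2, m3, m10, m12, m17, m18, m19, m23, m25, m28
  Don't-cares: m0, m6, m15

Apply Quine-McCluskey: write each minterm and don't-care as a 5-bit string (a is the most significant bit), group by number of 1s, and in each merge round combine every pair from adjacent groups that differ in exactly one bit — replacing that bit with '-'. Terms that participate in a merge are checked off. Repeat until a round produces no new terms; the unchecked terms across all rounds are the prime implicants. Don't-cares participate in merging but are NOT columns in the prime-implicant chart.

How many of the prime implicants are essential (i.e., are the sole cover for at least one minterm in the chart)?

5

size-2^0 implicants → 00000(✓)  00010(✓)  00011(✓)  00110(✓)  01010(✓)  01100(✓)  01111  10001(✓)  10010(✓)  10011(✓)  10111(✓)  11001(✓)  11100(✓)
size-2^1 implicants → -0010(✓)  -0011(✓)  -1100  0-010  00-10  000-0  0001-(✓)  1-001  10-11  100-1  1001-(✓)
size-2^2 implicants → -001-
Unchecked terms (primes): -001-, -1100, 0-010, 00-10, 000-0, 01111, 1-001, 10-11, 100-1
Minterm coverage:
  m2 ⊆ -001-,0-010,00-10,000-0
  m3 ⊆ -001- [E]
  m10 ⊆ 0-010 [E]
  m12 ⊆ -1100 [E]
  m17 ⊆ 1-001,100-1
  m18 ⊆ -001- [E]
  m19 ⊆ -001-,10-11,100-1
  m23 ⊆ 10-11 [E]
  m25 ⊆ 1-001 [E]
  m28 ⊆ -1100 [E]
E = {-001-, -1100, 0-010, 1-001, 10-11}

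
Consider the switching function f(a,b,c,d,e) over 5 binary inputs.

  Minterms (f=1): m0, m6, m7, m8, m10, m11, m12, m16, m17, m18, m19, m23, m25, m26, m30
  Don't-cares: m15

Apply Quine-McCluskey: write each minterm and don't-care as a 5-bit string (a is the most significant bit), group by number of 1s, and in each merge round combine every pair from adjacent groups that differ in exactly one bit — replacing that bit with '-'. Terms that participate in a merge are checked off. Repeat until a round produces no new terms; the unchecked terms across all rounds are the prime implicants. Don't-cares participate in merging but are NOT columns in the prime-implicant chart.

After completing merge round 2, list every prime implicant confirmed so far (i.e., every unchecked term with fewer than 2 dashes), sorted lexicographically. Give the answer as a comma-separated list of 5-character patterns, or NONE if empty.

size-2^0 implicants → 00000(✓)  00110(✓)  00111(✓)  01000(✓)  01010(✓)  01011(✓)  01100(✓)  01111(✓)  10000(✓)  10001(✓)  10010(✓)  10011(✓)  10111(✓)  11001(✓)  11010(✓)  11110(✓)
size-2^1 implicants → -0000  -0111  -1010  0-000  0-111  0011-  01-00  01-11  010-0  0101-  1-001  1-010  10-11  100-0(✓)  100-1(✓)  1000-(✓)  1001-(✓)  11-10
size-2^2 implicants → 100--
Unchecked terms (primes): -0000, -0111, -1010, 0-000, 0-111, 0011-, 01-00, 01-11, 010-0, 0101-, 1-001, 1-010, 10-11, 100--, 11-10

-0000, -0111, -1010, 0-000, 0-111, 0011-, 01-00, 01-11, 010-0, 0101-, 1-001, 1-010, 10-11, 11-10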